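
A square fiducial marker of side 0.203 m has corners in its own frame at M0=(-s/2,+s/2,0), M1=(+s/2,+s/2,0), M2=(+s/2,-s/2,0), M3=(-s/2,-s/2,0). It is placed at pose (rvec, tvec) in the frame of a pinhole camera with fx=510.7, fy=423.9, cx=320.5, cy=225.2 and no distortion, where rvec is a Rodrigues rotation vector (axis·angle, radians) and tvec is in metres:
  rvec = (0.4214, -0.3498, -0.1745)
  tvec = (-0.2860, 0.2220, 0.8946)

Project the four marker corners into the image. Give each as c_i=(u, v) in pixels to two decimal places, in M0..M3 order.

Intrinsics K: fx=510.7, fy=423.9, cx=320.5, cy=225.2
Marker side s = 0.203 m; corners in marker frame (Z=0):
  M0 = (-0.1015, +0.1015, 0)
  M1 = (+0.1015, +0.1015, 0)
  M2 = (+0.1015, -0.1015, 0)
  M3 = (-0.1015, -0.1015, 0)
rvec = (0.4214, -0.3498, -0.1745), |rvec| = θ = 0.57479 rad = 32.933°
Rodrigues: sinθ=0.54366, 1−cosθ=0.16070; R = I + sinθ·[k]× + (1−cosθ)·[k]×²:
    [+0.92568 +0.09335 -0.36662]
    [-0.23674 +0.89882 -0.36889]
    [+0.29509 +0.42827 +0.85411]
t = (-0.2860, 0.2220, 0.8946) m
M0: Pc = R·M0+t = (-0.37048, +0.33726, +0.90812); u = 510.7·(-0.37048)/0.90812 + 320.5 = 112.1519, v = 423.9·(+0.33726)/0.90812 + 225.2 = 382.6294
M1: Pc = R·M1+t = (-0.18257, +0.28920, +0.96802); u = 510.7·(-0.18257)/0.96802 + 320.5 = 224.1820, v = 423.9·(+0.28920)/0.96802 + 225.2 = 351.8421
M2: Pc = R·M2+t = (-0.20152, +0.10674, +0.88108); u = 510.7·(-0.20152)/0.88108 + 320.5 = 203.6938, v = 423.9·(+0.10674)/0.88108 + 225.2 = 276.5541
M3: Pc = R·M3+t = (-0.38943, +0.15480, +0.82118); u = 510.7·(-0.38943)/0.82118 + 320.5 = 78.3087, v = 423.9·(+0.15480)/0.82118 + 225.2 = 305.1088

c0=(112.15, 382.63) c1=(224.18, 351.84) c2=(203.69, 276.55) c3=(78.31, 305.11)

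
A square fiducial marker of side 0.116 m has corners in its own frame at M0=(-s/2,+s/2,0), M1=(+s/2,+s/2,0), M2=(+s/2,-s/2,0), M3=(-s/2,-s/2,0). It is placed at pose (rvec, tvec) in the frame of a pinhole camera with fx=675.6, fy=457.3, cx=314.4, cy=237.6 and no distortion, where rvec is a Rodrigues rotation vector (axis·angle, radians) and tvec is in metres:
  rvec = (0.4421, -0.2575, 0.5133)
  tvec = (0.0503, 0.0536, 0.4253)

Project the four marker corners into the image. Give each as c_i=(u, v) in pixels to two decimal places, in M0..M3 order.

Intrinsics K: fx=675.6, fy=457.3, cx=314.4, cy=237.6
Marker side s = 0.116 m; corners in marker frame (Z=0):
  M0 = (-0.0580, +0.0580, 0)
  M1 = (+0.0580, +0.0580, 0)
  M2 = (+0.0580, -0.0580, 0)
  M3 = (-0.0580, -0.0580, 0)
rvec = (0.4421, -0.2575, 0.5133), |rvec| = θ = 0.72473 rad = 41.524°
Rodrigues: sinθ=0.66293, 1−cosθ=0.25132; R = I + sinθ·[k]× + (1−cosθ)·[k]×²:
    [+0.84220 -0.52400 -0.12696]
    [+0.41506 +0.78040 -0.46765]
    [+0.34413 +0.34116 +0.87475]
t = (0.0503, 0.0536, 0.4253) m
M0: Pc = R·M0+t = (-0.02894, +0.07479, +0.42513); u = 675.6·(-0.02894)/0.42513 + 314.4 = 268.4097, v = 457.3·(+0.07479)/0.42513 + 237.6 = 318.0499
M1: Pc = R·M1+t = (+0.06876, +0.12294, +0.46505); u = 675.6·(+0.06876)/0.46505 + 314.4 = 414.2850, v = 457.3·(+0.12294)/0.46505 + 237.6 = 358.4891
M2: Pc = R·M2+t = (+0.12954, +0.03241, +0.42547); u = 675.6·(+0.12954)/0.42547 + 314.4 = 520.0941, v = 457.3·(+0.03241)/0.42547 + 237.6 = 272.4344
M3: Pc = R·M3+t = (+0.03184, -0.01574, +0.38555); u = 675.6·(+0.03184)/0.38555 + 314.4 = 370.2008, v = 457.3·(-0.01574)/0.38555 + 237.6 = 218.9346

c0=(268.41, 318.05) c1=(414.28, 358.49) c2=(520.09, 272.43) c3=(370.20, 218.93)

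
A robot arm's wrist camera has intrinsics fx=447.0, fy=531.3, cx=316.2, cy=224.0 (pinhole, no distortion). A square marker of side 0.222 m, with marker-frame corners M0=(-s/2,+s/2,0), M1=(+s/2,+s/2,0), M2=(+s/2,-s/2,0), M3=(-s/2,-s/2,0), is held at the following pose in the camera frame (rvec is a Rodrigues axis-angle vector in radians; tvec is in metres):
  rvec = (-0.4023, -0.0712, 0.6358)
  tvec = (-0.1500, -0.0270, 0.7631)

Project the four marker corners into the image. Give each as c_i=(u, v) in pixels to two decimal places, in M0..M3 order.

Intrinsics K: fx=447.0, fy=531.3, cx=316.2, cy=224.0
Marker side s = 0.222 m; corners in marker frame (Z=0):
  M0 = (-0.1110, +0.1110, 0)
  M1 = (+0.1110, +0.1110, 0)
  M2 = (+0.1110, -0.1110, 0)
  M3 = (-0.1110, -0.1110, 0)
rvec = (-0.4023, -0.0712, 0.6358), |rvec| = θ = 0.75575 rad = 43.301°
Rodrigues: sinθ=0.68583, 1−cosθ=0.27224; R = I + sinθ·[k]× + (1−cosθ)·[k]×²:
    [+0.80490 -0.56333 -0.18653]
    [+0.59063 +0.73017 +0.34351]
    [-0.05731 -0.38666 +0.92044]
t = (-0.1500, -0.0270, 0.7631) m
M0: Pc = R·M0+t = (-0.30187, -0.01151, +0.72654); u = 447.0·(-0.30187)/0.72654 + 316.2 = 130.4743, v = 531.3·(-0.01151)/0.72654 + 224.0 = 215.5823
M1: Pc = R·M1+t = (-0.12319, +0.11961, +0.71382); u = 447.0·(-0.12319)/0.71382 + 316.2 = 239.0603, v = 531.3·(+0.11961)/0.71382 + 224.0 = 313.0262
M2: Pc = R·M2+t = (+0.00187, -0.04249, +0.79966); u = 447.0·(+0.00187)/0.79966 + 316.2 = 317.2473, v = 531.3·(-0.04249)/0.79966 + 224.0 = 195.7700
M3: Pc = R·M3+t = (-0.17681, -0.17361, +0.81238); u = 447.0·(-0.17681)/0.81238 + 316.2 = 218.9104, v = 531.3·(-0.17361)/0.81238 + 224.0 = 110.4585

c0=(130.47, 215.58) c1=(239.06, 313.03) c2=(317.25, 195.77) c3=(218.91, 110.46)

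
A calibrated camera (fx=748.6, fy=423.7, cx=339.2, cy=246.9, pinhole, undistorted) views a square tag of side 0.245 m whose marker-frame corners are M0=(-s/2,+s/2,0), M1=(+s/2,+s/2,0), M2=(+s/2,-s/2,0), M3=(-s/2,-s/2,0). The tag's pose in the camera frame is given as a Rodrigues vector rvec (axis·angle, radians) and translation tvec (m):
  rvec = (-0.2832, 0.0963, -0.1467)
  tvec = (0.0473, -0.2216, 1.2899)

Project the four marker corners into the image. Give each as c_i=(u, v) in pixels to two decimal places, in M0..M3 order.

c0=(305.24, 218.08) c1=(449.70, 204.54) c2=(425.65, 131.87) c3=(289.07, 145.69)

Intrinsics K: fx=748.6, fy=423.7, cx=339.2, cy=246.9
Marker side s = 0.245 m; corners in marker frame (Z=0):
  M0 = (-0.1225, +0.1225, 0)
  M1 = (+0.1225, +0.1225, 0)
  M2 = (+0.1225, -0.1225, 0)
  M3 = (-0.1225, -0.1225, 0)
rvec = (-0.2832, 0.0963, -0.1467), |rvec| = θ = 0.33316 rad = 19.089°
Rodrigues: sinθ=0.32703, 1−cosθ=0.05499; R = I + sinθ·[k]× + (1−cosθ)·[k]×²:
    [+0.98474 +0.13049 +0.11511]
    [-0.15751 +0.94961 +0.27099]
    [-0.07395 -0.28499 +0.95567]
t = (0.0473, -0.2216, 1.2899) m
M0: Pc = R·M0+t = (-0.05735, -0.08598, +1.26405); u = 748.6·(-0.05735)/1.26405 + 339.2 = 305.2382, v = 423.7·(-0.08598)/1.26405 + 246.9 = 218.0808
M1: Pc = R·M1+t = (+0.18392, -0.12457, +1.24593); u = 748.6·(+0.18392)/1.24593 + 339.2 = 449.7036, v = 423.7·(-0.12457)/1.24593 + 246.9 = 204.5384
M2: Pc = R·M2+t = (+0.15195, -0.35722, +1.31575); u = 748.6·(+0.15195)/1.31575 + 339.2 = 425.6500, v = 423.7·(-0.35722)/1.31575 + 246.9 = 131.8670
M3: Pc = R·M3+t = (-0.08932, -0.31863, +1.33387); u = 748.6·(-0.08932)/1.33387 + 339.2 = 289.0735, v = 423.7·(-0.31863)/1.33387 + 246.9 = 145.6875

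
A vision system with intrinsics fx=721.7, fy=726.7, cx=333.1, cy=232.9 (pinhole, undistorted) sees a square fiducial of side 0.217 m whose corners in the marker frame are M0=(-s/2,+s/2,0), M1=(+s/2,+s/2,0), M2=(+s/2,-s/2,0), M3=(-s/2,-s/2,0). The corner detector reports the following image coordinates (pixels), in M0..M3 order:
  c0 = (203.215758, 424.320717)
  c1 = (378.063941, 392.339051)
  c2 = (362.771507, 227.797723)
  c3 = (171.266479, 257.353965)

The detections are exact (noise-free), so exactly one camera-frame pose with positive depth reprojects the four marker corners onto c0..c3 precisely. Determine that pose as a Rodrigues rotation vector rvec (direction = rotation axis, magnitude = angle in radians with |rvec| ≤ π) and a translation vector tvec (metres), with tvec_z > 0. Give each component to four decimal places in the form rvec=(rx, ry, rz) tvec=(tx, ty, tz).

rvec=(0.3393, -0.1457, -0.1294) tvec=(-0.0615, 0.1120, 0.8484)

Intrinsics K: fx=721.7, fy=726.7, cx=333.1, cy=232.9
Marker side s = 0.217 m; corners in marker frame (Z=0):
  M0 = (-0.1085, +0.1085, 0)
  M1 = (+0.1085, +0.1085, 0)
  M2 = (+0.1085, -0.1085, 0)
  M3 = (-0.1085, -0.1085, 0)
Detected image corners:
  c0 = (203.215758, 424.320717) px
  c1 = (378.063941, 392.339051) px
  c2 = (362.771507, 227.797723) px
  c3 = (171.266479, 257.353965) px
Planar DLT: solve 8×8 A·h = b for H (H[2,2]=1):
  H  [+882.00785 +220.00463 +280.75232]
  H  [-95.87820 +894.18560 +328.81981]
  H  [+0.14182 +0.40076 +1.00000]
B = K⁻¹H; ‖b₁‖=1.178753, ‖b₂‖=1.178753; λ = 2/(‖b₁‖+‖b₂‖) = 0.848354, sign → tz>0 ⇒ λ=+0.848354
r₁ = λ·B[:,0] = (+0.98126,-0.15049,+0.12032); r₂ = λ·B[:,1] = (+0.10169,+0.93492,+0.33999)
r₃ = r₁×r₂ = (-0.16365,-0.32138,+0.93270); SVD([r₁ r₂ r₃]) → R = UVᵀ:
  R  [+0.98126 +0.10169 -0.16365]
  R  [-0.15049 +0.93492 -0.32138]
  R  [+0.12032 +0.33999 +0.93270]
t = (-0.06153, +0.11198, +0.84835) m
tr R = 2.848881; θ = arccos((tr R − 1)/2) = 0.391230 rad = 22.416°
axis k = ((R−Rᵀ)₃₂, (R−Rᵀ)₁₃, (R−Rᵀ)₂₁) / (2 sinθ) = (+0.867191, -0.372343, -0.330667)
rvec = θ·k = (+0.339271, -0.145672, -0.129367)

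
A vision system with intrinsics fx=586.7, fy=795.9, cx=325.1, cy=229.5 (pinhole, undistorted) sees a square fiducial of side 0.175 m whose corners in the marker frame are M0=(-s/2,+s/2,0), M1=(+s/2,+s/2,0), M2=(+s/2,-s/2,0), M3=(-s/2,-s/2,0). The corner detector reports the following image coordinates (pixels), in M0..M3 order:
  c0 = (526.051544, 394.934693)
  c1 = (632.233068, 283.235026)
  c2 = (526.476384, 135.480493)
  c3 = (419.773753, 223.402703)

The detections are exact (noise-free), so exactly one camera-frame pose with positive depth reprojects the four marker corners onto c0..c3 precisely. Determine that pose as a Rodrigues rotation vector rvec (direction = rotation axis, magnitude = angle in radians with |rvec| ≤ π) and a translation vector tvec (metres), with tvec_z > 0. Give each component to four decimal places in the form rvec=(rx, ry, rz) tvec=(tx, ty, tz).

rvec=(-0.4503, -0.2589, -0.5720) tvec=(0.2283, 0.0200, 0.6659)

Intrinsics K: fx=586.7, fy=795.9, cx=325.1, cy=229.5
Marker side s = 0.175 m; corners in marker frame (Z=0):
  M0 = (-0.0875, +0.0875, 0)
  M1 = (+0.0875, +0.0875, 0)
  M2 = (+0.0875, -0.0875, 0)
  M3 = (-0.0875, -0.0875, 0)
Detected image corners:
  c0 = (526.051544, 394.934693) px
  c1 = (632.233068, 283.235026) px
  c2 = (526.476384, 135.480493) px
  c3 = (419.773753, 223.402703) px
Planar DLT: solve 8×8 A·h = b for H (H[2,2]=1):
  H  [+889.92702 +339.96509 +526.28330]
  H  [-428.57096 +778.09782 +253.39769]
  H  [+0.53526 -0.50515 +1.00000]
B = K⁻¹H; ‖b₁‖=1.501826, ‖b₂‖=1.501826; λ = 2/(‖b₁‖+‖b₂‖) = 0.665856, sign → tz>0 ⇒ λ=+0.665856
r₁ = λ·B[:,0] = (+0.81250,-0.46132,+0.35641); r₂ = λ·B[:,1] = (+0.57221,+0.74795,-0.33636)
r₃ = r₁×r₂ = (-0.11141,+0.47723,+0.87169); SVD([r₁ r₂ r₃]) → R = UVᵀ:
  R  [+0.81250 +0.57221 -0.11141]
  R  [-0.46132 +0.74795 +0.47723]
  R  [+0.35641 -0.33636 +0.87169]
t = (+0.22833, +0.01999, +0.66586) m
tr R = 2.432139; θ = arccos((tr R − 1)/2) = 0.772641 rad = 44.269°
axis k = ((R−Rᵀ)₃₂, (R−Rᵀ)₁₃, (R−Rᵀ)₂₁) / (2 sinθ) = (-0.582780, -0.335099, -0.740322)
rvec = θ·k = (-0.450279, -0.258912, -0.572003)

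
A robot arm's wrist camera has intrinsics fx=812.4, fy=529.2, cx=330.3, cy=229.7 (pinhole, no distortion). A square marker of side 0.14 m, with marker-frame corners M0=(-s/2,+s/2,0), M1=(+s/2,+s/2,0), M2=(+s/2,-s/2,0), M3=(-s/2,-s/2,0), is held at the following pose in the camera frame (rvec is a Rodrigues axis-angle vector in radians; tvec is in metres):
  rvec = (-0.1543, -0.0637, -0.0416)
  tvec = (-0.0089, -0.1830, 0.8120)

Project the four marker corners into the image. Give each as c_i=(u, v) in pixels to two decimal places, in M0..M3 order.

Intrinsics K: fx=812.4, fy=529.2, cx=330.3, cy=229.7
Marker side s = 0.14 m; corners in marker frame (Z=0):
  M0 = (-0.0700, +0.0700, 0)
  M1 = (+0.0700, +0.0700, 0)
  M2 = (+0.0700, -0.0700, 0)
  M3 = (-0.0700, -0.0700, 0)
rvec = (-0.1543, -0.0637, -0.0416), |rvec| = θ = 0.17204 rad = 9.857°
Rodrigues: sinθ=0.17119, 1−cosθ=0.01476; R = I + sinθ·[k]× + (1−cosθ)·[k]×²:
    [+0.99711 +0.04630 -0.06018]
    [-0.03649 +0.98726 +0.15486]
    [+0.06659 -0.15222 +0.98610]
t = (-0.0089, -0.1830, 0.8120) m
M0: Pc = R·M0+t = (-0.07546, -0.11134, +0.79668); u = 812.4·(-0.07546)/0.79668 + 330.3 = 253.3543, v = 529.2·(-0.11134)/0.79668 + 229.7 = 155.7439
M1: Pc = R·M1+t = (+0.06414, -0.11645, +0.80601); u = 812.4·(+0.06414)/0.80601 + 330.3 = 394.9476, v = 529.2·(-0.11645)/0.80601 + 229.7 = 153.2448
M2: Pc = R·M2+t = (+0.05766, -0.25466, +0.82732); u = 812.4·(+0.05766)/0.82732 + 330.3 = 386.9175, v = 529.2·(-0.25466)/0.82732 + 229.7 = 66.8028
M3: Pc = R·M3+t = (-0.08194, -0.24955, +0.81799); u = 812.4·(-0.08194)/0.81799 + 330.3 = 248.9216, v = 529.2·(-0.24955)/0.81799 + 229.7 = 68.2515

c0=(253.35, 155.74) c1=(394.95, 153.24) c2=(386.92, 66.80) c3=(248.92, 68.25)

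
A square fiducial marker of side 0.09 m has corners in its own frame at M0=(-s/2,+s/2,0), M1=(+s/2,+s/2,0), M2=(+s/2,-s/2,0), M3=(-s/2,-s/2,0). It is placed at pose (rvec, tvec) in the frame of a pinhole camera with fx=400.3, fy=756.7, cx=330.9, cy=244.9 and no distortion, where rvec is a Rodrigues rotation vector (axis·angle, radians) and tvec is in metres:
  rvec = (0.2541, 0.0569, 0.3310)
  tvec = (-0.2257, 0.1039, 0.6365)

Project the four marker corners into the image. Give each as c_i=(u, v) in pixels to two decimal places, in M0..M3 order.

Intrinsics K: fx=400.3, fy=756.7, cx=330.9, cy=244.9
Marker side s = 0.09 m; corners in marker frame (Z=0):
  M0 = (-0.0450, +0.0450, 0)
  M1 = (+0.0450, +0.0450, 0)
  M2 = (+0.0450, -0.0450, 0)
  M3 = (-0.0450, -0.0450, 0)
rvec = (0.2541, 0.0569, 0.3310), |rvec| = θ = 0.42115 rad = 24.130°
Rodrigues: sinθ=0.40881, 1−cosθ=0.08738; R = I + sinθ·[k]× + (1−cosθ)·[k]×²:
    [+0.94443 -0.31418 +0.09667]
    [+0.32842 +0.91422 -0.23738]
    [-0.01380 +0.25593 +0.96660]
t = (-0.2257, 0.1039, 0.6365) m
M0: Pc = R·M0+t = (-0.28234, +0.13026, +0.64864); u = 400.3·(-0.28234)/0.64864 + 330.9 = 156.6585, v = 756.7·(+0.13026)/0.64864 + 244.9 = 396.8618
M1: Pc = R·M1+t = (-0.19734, +0.15982, +0.64740); u = 400.3·(-0.19734)/0.64740 + 330.9 = 208.8809, v = 756.7·(+0.15982)/0.64740 + 244.9 = 431.7020
M2: Pc = R·M2+t = (-0.16906, +0.07754, +0.62436); u = 400.3·(-0.16906)/0.62436 + 330.9 = 222.5081, v = 756.7·(+0.07754)/0.62436 + 244.9 = 338.8744
M3: Pc = R·M3+t = (-0.25406, +0.04798, +0.62560); u = 400.3·(-0.25406)/0.62560 + 330.9 = 168.3359, v = 756.7·(+0.04798)/0.62560 + 244.9 = 302.9357

c0=(156.66, 396.86) c1=(208.88, 431.70) c2=(222.51, 338.87) c3=(168.34, 302.94)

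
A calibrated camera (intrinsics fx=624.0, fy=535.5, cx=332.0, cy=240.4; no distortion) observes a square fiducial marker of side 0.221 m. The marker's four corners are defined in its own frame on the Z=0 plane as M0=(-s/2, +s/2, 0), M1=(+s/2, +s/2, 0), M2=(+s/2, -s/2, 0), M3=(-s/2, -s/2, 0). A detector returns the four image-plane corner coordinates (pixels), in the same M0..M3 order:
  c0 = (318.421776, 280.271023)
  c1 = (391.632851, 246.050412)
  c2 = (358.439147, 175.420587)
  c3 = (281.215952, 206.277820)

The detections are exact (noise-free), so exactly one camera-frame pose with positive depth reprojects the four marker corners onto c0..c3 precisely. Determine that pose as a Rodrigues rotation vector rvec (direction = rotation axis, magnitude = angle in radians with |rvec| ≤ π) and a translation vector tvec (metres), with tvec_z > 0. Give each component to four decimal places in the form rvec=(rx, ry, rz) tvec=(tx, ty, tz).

rvec=(0.0907, -0.4400, -0.4283) tvec=(0.0162, -0.0374, 1.4930)

Intrinsics K: fx=624.0, fy=535.5, cx=332.0, cy=240.4
Marker side s = 0.221 m; corners in marker frame (Z=0):
  M0 = (-0.1105, +0.1105, 0)
  M1 = (+0.1105, +0.1105, 0)
  M2 = (+0.1105, -0.1105, 0)
  M3 = (-0.1105, -0.1105, 0)
Detected image corners:
  c0 = (318.421776, 280.271023) px
  c1 = (391.632851, 246.050412) px
  c2 = (358.439147, 175.420587) px
  c3 = (281.215952, 206.277820) px
Planar DLT: solve 8×8 A·h = b for H (H[2,2]=1):
  H  [+429.16585 +198.83251 +338.75227]
  H  [-87.50285 +353.77008 +227.00262]
  H  [+0.26357 +0.11802 +1.00000]
B = K⁻¹H; ‖b₁‖=0.669800, ‖b₂‖=0.669800; λ = 2/(‖b₁‖+‖b₂‖) = 1.492984, sign → tz>0 ⇒ λ=+1.492984
r₁ = λ·B[:,0] = (+0.81746,-0.42061,+0.39350); r₂ = λ·B[:,1] = (+0.38198,+0.90722,+0.17620)
r₃ = r₁×r₂ = (-0.43110,+0.00628,+0.90228); SVD([r₁ r₂ r₃]) → R = UVᵀ:
  R  [+0.81746 +0.38198 -0.43110]
  R  [-0.42061 +0.90722 +0.00628]
  R  [+0.39350 +0.17620 +0.90228]
t = (+0.01616, -0.03735, +1.49298) m
tr R = 2.626958; θ = arccos((tr R − 1)/2) = 0.620687 rad = 35.563°
axis k = ((R−Rᵀ)₃₂, (R−Rᵀ)₁₃, (R−Rᵀ)₂₁) / (2 sinθ) = (+0.146080, -0.708919, -0.689996)
rvec = θ·k = (+0.090670, -0.440017, -0.428271)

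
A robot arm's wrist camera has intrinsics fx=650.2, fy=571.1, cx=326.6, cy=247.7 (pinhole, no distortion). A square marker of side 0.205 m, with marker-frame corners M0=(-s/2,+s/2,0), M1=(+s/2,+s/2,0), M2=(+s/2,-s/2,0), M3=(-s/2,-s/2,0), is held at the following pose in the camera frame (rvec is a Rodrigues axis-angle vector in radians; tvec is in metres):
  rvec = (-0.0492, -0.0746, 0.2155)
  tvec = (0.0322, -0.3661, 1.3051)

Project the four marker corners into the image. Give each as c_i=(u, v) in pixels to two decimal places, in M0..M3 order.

c0=(281.64, 120.35) c1=(381.52, 141.02) c2=(402.45, 55.29) c3=(303.69, 33.88)

Intrinsics K: fx=650.2, fy=571.1, cx=326.6, cy=247.7
Marker side s = 0.205 m; corners in marker frame (Z=0):
  M0 = (-0.1025, +0.1025, 0)
  M1 = (+0.1025, +0.1025, 0)
  M2 = (+0.1025, -0.1025, 0)
  M3 = (-0.1025, -0.1025, 0)
rvec = (-0.0492, -0.0746, 0.2155), |rvec| = θ = 0.23329 rad = 13.367°
Rodrigues: sinθ=0.23118, 1−cosθ=0.02709; R = I + sinθ·[k]× + (1−cosθ)·[k]×²:
    [+0.97412 -0.21172 -0.07920]
    [+0.21538 +0.97568 +0.04075]
    [+0.06865 -0.05676 +0.99603]
t = (0.0322, -0.3661, 1.3051) m
M0: Pc = R·M0+t = (-0.08935, -0.28817, +1.29225); u = 650.2·(-0.08935)/1.29225 + 326.6 = 281.6439, v = 571.1·(-0.28817)/1.29225 + 247.7 = 120.3455
M1: Pc = R·M1+t = (+0.11035, -0.24402, +1.30632); u = 650.2·(+0.11035)/1.30632 + 326.6 = 381.5226, v = 571.1·(-0.24402)/1.30632 + 247.7 = 141.0202
M2: Pc = R·M2+t = (+0.15375, -0.44403, +1.31795); u = 650.2·(+0.15375)/1.31795 + 326.6 = 402.4503, v = 571.1·(-0.44403)/1.31795 + 247.7 = 55.2911
M3: Pc = R·M3+t = (-0.04595, -0.48818, +1.30388); u = 650.2·(-0.04595)/1.30388 + 326.6 = 303.6888, v = 571.1·(-0.48818)/1.30388 + 247.7 = 33.8757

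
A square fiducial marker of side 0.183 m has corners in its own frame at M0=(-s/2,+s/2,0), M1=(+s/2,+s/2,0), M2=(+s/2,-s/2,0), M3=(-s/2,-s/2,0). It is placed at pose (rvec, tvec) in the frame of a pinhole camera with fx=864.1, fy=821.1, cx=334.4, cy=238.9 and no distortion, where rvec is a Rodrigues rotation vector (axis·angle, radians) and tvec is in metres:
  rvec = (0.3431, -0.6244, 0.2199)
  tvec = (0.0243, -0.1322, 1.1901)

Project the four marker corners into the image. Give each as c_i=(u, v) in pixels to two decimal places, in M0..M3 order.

Intrinsics K: fx=864.1, fy=821.1, cx=334.4, cy=238.9
Marker side s = 0.183 m; corners in marker frame (Z=0):
  M0 = (-0.0915, +0.0915, 0)
  M1 = (+0.0915, +0.0915, 0)
  M2 = (+0.0915, -0.0915, 0)
  M3 = (-0.0915, -0.0915, 0)
rvec = (0.3431, -0.6244, 0.2199), |rvec| = θ = 0.74562 rad = 42.721°
Rodrigues: sinθ=0.67843, 1−cosθ=0.26533; R = I + sinθ·[k]× + (1−cosθ)·[k]×²:
    [+0.79085 -0.30233 -0.53212]
    [+0.09784 +0.92074 -0.37771]
    [+0.60414 +0.24665 +0.75775]
t = (0.0243, -0.1322, 1.1901) m
M0: Pc = R·M0+t = (-0.07573, -0.05690, +1.15739); u = 864.1·(-0.07573)/1.15739 + 334.4 = 277.8637, v = 821.1·(-0.05690)/1.15739 + 238.9 = 198.5295
M1: Pc = R·M1+t = (+0.06900, -0.03900, +1.26795); u = 864.1·(+0.06900)/1.26795 + 334.4 = 381.4230, v = 821.1·(-0.03900)/1.26795 + 238.9 = 213.6443
M2: Pc = R·M2+t = (+0.12433, -0.20750, +1.22281); u = 864.1·(+0.12433)/1.22281 + 334.4 = 422.2549, v = 821.1·(-0.20750)/1.22281 + 238.9 = 99.5697
M3: Pc = R·M3+t = (-0.02040, -0.22540, +1.11225); u = 864.1·(-0.02040)/1.11225 + 334.4 = 318.5516, v = 821.1·(-0.22540)/1.11225 + 238.9 = 72.5026

c0=(277.86, 198.53) c1=(381.42, 213.64) c2=(422.25, 99.57) c3=(318.55, 72.50)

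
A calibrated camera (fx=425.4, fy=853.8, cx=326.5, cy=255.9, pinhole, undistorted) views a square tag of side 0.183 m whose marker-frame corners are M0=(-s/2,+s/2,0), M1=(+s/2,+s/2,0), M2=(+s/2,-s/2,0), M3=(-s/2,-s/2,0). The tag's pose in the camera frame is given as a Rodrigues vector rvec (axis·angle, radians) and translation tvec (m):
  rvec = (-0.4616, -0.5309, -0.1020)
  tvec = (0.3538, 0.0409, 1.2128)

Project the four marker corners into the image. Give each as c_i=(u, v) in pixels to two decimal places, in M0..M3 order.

c0=(437.37, 346.90) c1=(483.64, 343.01) c2=(462.13, 230.46) c3=(416.99, 225.38)

Intrinsics K: fx=425.4, fy=853.8, cx=326.5, cy=255.9
Marker side s = 0.183 m; corners in marker frame (Z=0):
  M0 = (-0.0915, +0.0915, 0)
  M1 = (+0.0915, +0.0915, 0)
  M2 = (+0.0915, -0.0915, 0)
  M3 = (-0.0915, -0.0915, 0)
rvec = (-0.4616, -0.5309, -0.1020), |rvec| = θ = 0.71087 rad = 40.730°
Rodrigues: sinθ=0.65249, 1−cosθ=0.24220; R = I + sinθ·[k]× + (1−cosθ)·[k]×²:
    [+0.85992 +0.21108 -0.46474]
    [+0.02383 +0.89289 +0.44965]
    [+0.50987 -0.39774 +0.76278]
t = (0.3538, 0.0409, 1.2128) m
M0: Pc = R·M0+t = (+0.29443, +0.12042, +1.12975); u = 425.4·(+0.29443)/1.12975 + 326.5 = 437.3658, v = 853.8·(+0.12042)/1.12975 + 255.9 = 346.9050
M1: Pc = R·M1+t = (+0.45180, +0.12478, +1.22306); u = 425.4·(+0.45180)/1.22306 + 326.5 = 483.6422, v = 853.8·(+0.12478)/1.22306 + 255.9 = 343.0071
M2: Pc = R·M2+t = (+0.41317, -0.03862, +1.29585); u = 425.4·(+0.41317)/1.29585 + 326.5 = 462.1349, v = 853.8·(-0.03862)/1.29585 + 255.9 = 230.4553
M3: Pc = R·M3+t = (+0.25580, -0.04298, +1.20254); u = 425.4·(+0.25580)/1.20254 + 326.5 = 416.9907, v = 853.8·(-0.04298)/1.20254 + 255.9 = 225.3843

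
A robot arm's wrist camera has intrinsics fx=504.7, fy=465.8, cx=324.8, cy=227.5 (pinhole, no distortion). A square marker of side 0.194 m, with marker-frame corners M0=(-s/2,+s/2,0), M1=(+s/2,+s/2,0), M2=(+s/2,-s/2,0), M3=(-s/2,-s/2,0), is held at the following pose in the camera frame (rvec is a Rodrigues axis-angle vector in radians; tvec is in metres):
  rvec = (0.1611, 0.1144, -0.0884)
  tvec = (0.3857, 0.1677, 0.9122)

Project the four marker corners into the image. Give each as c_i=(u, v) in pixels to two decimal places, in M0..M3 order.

Intrinsics K: fx=504.7, fy=465.8, cx=324.8, cy=227.5
Marker side s = 0.194 m; corners in marker frame (Z=0):
  M0 = (-0.0970, +0.0970, 0)
  M1 = (+0.0970, +0.0970, 0)
  M2 = (+0.0970, -0.0970, 0)
  M3 = (-0.0970, -0.0970, 0)
rvec = (0.1611, 0.1144, -0.0884), |rvec| = θ = 0.21646 rad = 12.402°
Rodrigues: sinθ=0.21477, 1−cosθ=0.02334; R = I + sinθ·[k]× + (1−cosθ)·[k]×²:
    [+0.98959 +0.09689 +0.10642]
    [-0.07853 +0.98318 -0.16488]
    [-0.12060 +0.15481 +0.98056]
t = (0.3857, 0.1677, 0.9122) m
M0: Pc = R·M0+t = (+0.29911, +0.27069, +0.93891); u = 504.7·(+0.29911)/0.93891 + 324.8 = 485.5812, v = 465.8·(+0.27069)/0.93891 + 227.5 = 361.7887
M1: Pc = R·M1+t = (+0.49109, +0.25545, +0.91552); u = 504.7·(+0.49109)/0.91552 + 324.8 = 595.5237, v = 465.8·(+0.25545)/0.91552 + 227.5 = 357.4691
M2: Pc = R·M2+t = (+0.47229, +0.06471, +0.88549); u = 504.7·(+0.47229)/0.88549 + 324.8 = 593.9922, v = 465.8·(+0.06471)/0.88549 + 227.5 = 261.5420
M3: Pc = R·M3+t = (+0.28031, +0.07995, +0.90888); u = 504.7·(+0.28031)/0.90888 + 324.8 = 480.4563, v = 465.8·(+0.07995)/0.90888 + 227.5 = 268.4737

c0=(485.58, 361.79) c1=(595.52, 357.47) c2=(593.99, 261.54) c3=(480.46, 268.47)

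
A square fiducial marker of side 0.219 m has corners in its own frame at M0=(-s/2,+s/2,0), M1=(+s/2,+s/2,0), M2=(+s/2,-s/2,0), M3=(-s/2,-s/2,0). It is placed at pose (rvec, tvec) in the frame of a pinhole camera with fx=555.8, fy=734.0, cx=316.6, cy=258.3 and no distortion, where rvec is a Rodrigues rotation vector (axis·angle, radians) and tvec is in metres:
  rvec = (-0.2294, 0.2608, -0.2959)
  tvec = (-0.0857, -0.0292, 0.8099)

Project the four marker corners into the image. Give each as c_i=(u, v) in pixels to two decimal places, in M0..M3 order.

Intrinsics K: fx=555.8, fy=734.0, cx=316.6, cy=258.3
Marker side s = 0.219 m; corners in marker frame (Z=0):
  M0 = (-0.1095, +0.1095, 0)
  M1 = (+0.1095, +0.1095, 0)
  M2 = (+0.1095, -0.1095, 0)
  M3 = (-0.1095, -0.1095, 0)
rvec = (-0.2294, 0.2608, -0.2959), |rvec| = θ = 0.45629 rad = 26.143°
Rodrigues: sinθ=0.44062, 1−cosθ=0.10231; R = I + sinθ·[k]× + (1−cosθ)·[k]×²:
    [+0.92355 +0.25634 +0.28520]
    [-0.31514 +0.93112 +0.18360]
    [-0.21849 -0.25944 +0.94072]
t = (-0.0857, -0.0292, 0.8099) m
M0: Pc = R·M0+t = (-0.15876, +0.10726, +0.80542); u = 555.8·(-0.15876)/0.80542 + 316.6 = 207.0432, v = 734.0·(+0.10726)/0.80542 + 258.3 = 356.0537
M1: Pc = R·M1+t = (+0.04350, +0.03825, +0.75757); u = 555.8·(+0.04350)/0.75757 + 316.6 = 348.5132, v = 734.0·(+0.03825)/0.75757 + 258.3 = 295.3599
M2: Pc = R·M2+t = (-0.01264, -0.16566, +0.81438); u = 555.8·(-0.01264)/0.81438 + 316.6 = 307.9734, v = 734.0·(-0.16566)/0.81438 + 258.3 = 108.9872
M3: Pc = R·M3+t = (-0.21490, -0.09665, +0.86223); u = 555.8·(-0.21490)/0.86223 + 316.6 = 178.0754, v = 734.0·(-0.09665)/0.86223 + 258.3 = 176.0242

c0=(207.04, 356.05) c1=(348.51, 295.36) c2=(307.97, 108.99) c3=(178.08, 176.02)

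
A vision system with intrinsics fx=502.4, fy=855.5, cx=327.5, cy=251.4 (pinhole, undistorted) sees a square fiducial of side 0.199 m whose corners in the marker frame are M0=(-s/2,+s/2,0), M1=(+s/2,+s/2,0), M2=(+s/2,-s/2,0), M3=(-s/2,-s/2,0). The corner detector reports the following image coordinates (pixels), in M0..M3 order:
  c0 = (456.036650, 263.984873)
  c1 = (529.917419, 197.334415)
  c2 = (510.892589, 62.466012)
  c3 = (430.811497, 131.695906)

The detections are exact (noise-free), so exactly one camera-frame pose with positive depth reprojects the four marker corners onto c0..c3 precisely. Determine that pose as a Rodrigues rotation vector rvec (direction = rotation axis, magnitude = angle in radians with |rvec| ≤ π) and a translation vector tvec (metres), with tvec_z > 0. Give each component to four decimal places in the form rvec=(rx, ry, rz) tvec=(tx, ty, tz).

Intrinsics K: fx=502.4, fy=855.5, cx=327.5, cy=251.4
Marker side s = 0.199 m; corners in marker frame (Z=0):
  M0 = (-0.0995, +0.0995, 0)
  M1 = (+0.0995, +0.0995, 0)
  M2 = (+0.0995, -0.0995, 0)
  M3 = (-0.0995, -0.0995, 0)
Detected image corners:
  c0 = (456.036650, 263.984873) px
  c1 = (529.917419, 197.334415) px
  c2 = (510.892589, 62.466012) px
  c3 = (430.811497, 131.695906) px
Planar DLT: solve 8×8 A·h = b for H (H[2,2]=1):
  H  [+432.00807 +292.93447 +482.69362]
  H  [-325.60621 +733.16447 +166.05778]
  H  [+0.09494 +0.37745 +1.00000]
B = K⁻¹H; ‖b₁‖=0.901493, ‖b₂‖=0.901493; λ = 2/(‖b₁‖+‖b₂‖) = 1.109270, sign → tz>0 ⇒ λ=+1.109270
r₁ = λ·B[:,0] = (+0.88520,-0.45314,+0.10532); r₂ = λ·B[:,1] = (+0.37384,+0.82761,+0.41870)
r₃ = r₁×r₂ = (-0.27689,-0.33126,+0.90200); SVD([r₁ r₂ r₃]) → R = UVᵀ:
  R  [+0.88520 +0.37384 -0.27689]
  R  [-0.45314 +0.82761 -0.33126]
  R  [+0.10532 +0.41870 +0.90200]
t = (+0.34266, -0.11066, +1.10927) m
tr R = 2.614799; θ = arccos((tr R − 1)/2) = 0.631065 rad = 36.157°
axis k = ((R−Rᵀ)₃₂, (R−Rᵀ)₁₃, (R−Rᵀ)₂₁) / (2 sinθ) = (+0.635552, -0.323902, -0.700829)
rvec = θ·k = (+0.401074, -0.204403, -0.442269)

rvec=(0.4011, -0.2044, -0.4423) tvec=(0.3427, -0.1107, 1.1093)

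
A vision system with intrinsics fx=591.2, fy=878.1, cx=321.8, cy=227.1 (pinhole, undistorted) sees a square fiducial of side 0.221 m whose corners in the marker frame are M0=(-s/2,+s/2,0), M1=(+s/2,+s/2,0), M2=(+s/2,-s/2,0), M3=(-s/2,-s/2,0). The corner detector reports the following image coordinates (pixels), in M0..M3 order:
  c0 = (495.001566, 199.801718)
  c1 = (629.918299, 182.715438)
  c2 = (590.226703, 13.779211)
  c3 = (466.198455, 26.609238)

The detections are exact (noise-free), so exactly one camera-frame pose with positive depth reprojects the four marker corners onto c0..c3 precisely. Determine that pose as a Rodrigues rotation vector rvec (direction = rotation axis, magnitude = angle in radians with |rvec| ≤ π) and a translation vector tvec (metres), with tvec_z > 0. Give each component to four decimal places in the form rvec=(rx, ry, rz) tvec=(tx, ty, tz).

rvec=(-0.4060, -0.0574, -0.0996) tvec=(0.3685, -0.1391, 0.9755)

Intrinsics K: fx=591.2, fy=878.1, cx=321.8, cy=227.1
Marker side s = 0.221 m; corners in marker frame (Z=0):
  M0 = (-0.1105, +0.1105, 0)
  M1 = (+0.1105, +0.1105, 0)
  M2 = (+0.1105, -0.1105, 0)
  M3 = (-0.1105, -0.1105, 0)
Detected image corners:
  c0 = (495.001566, 199.801718) px
  c1 = (629.918299, 182.715438) px
  c2 = (590.226703, 13.779211) px
  c3 = (466.198455, 26.609238) px
Planar DLT: solve 8×8 A·h = b for H (H[2,2]=1):
  H  [+627.02896 -63.52622 +545.13192]
  H  [-59.06173 +731.56366 +101.87197]
  H  [+0.07752 -0.40104 +1.00000]
B = K⁻¹H; ‖b₁‖=1.025081, ‖b₂‖=1.025081; λ = 2/(‖b₁‖+‖b₂‖) = 0.975532, sign → tz>0 ⇒ λ=+0.975532
r₁ = λ·B[:,0] = (+0.99349,-0.08517,+0.07562); r₂ = λ·B[:,1] = (+0.10813,+0.91392,-0.39123)
r₃ = r₁×r₂ = (-0.03579,+0.39686,+0.91718); SVD([r₁ r₂ r₃]) → R = UVᵀ:
  R  [+0.99349 +0.10813 -0.03579]
  R  [-0.08517 +0.91392 +0.39686]
  R  [+0.07562 -0.39123 +0.91718]
t = (+0.36852, -0.13912, +0.97553) m
tr R = 2.824593; θ = arccos((tr R − 1)/2) = 0.421940 rad = 24.175°
axis k = ((R−Rᵀ)₃₂, (R−Rᵀ)₁₃, (R−Rᵀ)₂₁) / (2 sinθ) = (-0.962186, -0.136018, -0.236003)
rvec = θ·k = (-0.405984, -0.057392, -0.099579)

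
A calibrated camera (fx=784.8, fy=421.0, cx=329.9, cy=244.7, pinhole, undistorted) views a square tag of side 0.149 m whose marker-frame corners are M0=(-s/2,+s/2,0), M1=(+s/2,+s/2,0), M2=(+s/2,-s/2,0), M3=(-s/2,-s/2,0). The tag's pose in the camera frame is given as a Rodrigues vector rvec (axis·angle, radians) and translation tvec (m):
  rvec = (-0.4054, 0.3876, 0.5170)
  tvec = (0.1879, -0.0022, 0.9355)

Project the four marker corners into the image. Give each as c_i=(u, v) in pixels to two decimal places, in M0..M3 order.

Intrinsics K: fx=784.8, fy=421.0, cx=329.9, cy=244.7
Marker side s = 0.149 m; corners in marker frame (Z=0):
  M0 = (-0.0745, +0.0745, 0)
  M1 = (+0.0745, +0.0745, 0)
  M2 = (+0.0745, -0.0745, 0)
  M3 = (-0.0745, -0.0745, 0)
rvec = (-0.4054, 0.3876, 0.5170), |rvec| = θ = 0.76281 rad = 43.706°
Rodrigues: sinθ=0.69095, 1−cosθ=0.27710; R = I + sinθ·[k]× + (1−cosθ)·[k]×²:
    [+0.80117 -0.54313 +0.25128]
    [+0.39347 +0.79444 +0.46264]
    [-0.45090 -0.27178 +0.85019]
t = (0.1879, -0.0022, 0.9355) m
M0: Pc = R·M0+t = (+0.08775, +0.02767, +0.94884); u = 784.8·(+0.08775)/0.94884 + 329.9 = 402.4789, v = 421.0·(+0.02767)/0.94884 + 244.7 = 256.9783
M1: Pc = R·M1+t = (+0.20712, +0.08630, +0.88166); u = 784.8·(+0.20712)/0.88166 + 329.9 = 514.2689, v = 421.0·(+0.08630)/0.88166 + 244.7 = 285.9088
M2: Pc = R·M2+t = (+0.28805, -0.03207, +0.92216); u = 784.8·(+0.28805)/0.92216 + 329.9 = 575.0449, v = 421.0·(-0.03207)/0.92216 + 244.7 = 230.0576
M3: Pc = R·M3+t = (+0.16868, -0.09070, +0.98934); u = 784.8·(+0.16868)/0.98934 + 329.9 = 463.7035, v = 421.0·(-0.09070)/0.98934 + 244.7 = 206.1040

c0=(402.48, 256.98) c1=(514.27, 285.91) c2=(575.04, 230.06) c3=(463.70, 206.10)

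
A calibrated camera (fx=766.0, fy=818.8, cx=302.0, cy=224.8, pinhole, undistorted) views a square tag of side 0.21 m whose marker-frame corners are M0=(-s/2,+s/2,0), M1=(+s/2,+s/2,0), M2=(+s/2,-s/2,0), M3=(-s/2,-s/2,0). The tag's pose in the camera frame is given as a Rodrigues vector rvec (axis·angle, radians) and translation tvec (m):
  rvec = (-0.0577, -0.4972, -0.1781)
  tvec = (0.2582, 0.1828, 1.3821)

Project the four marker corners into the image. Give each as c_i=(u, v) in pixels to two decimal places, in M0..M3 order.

Intrinsics K: fx=766.0, fy=818.8, cx=302.0, cy=224.8
Marker side s = 0.21 m; corners in marker frame (Z=0):
  M0 = (-0.1050, +0.1050, 0)
  M1 = (+0.1050, +0.1050, 0)
  M2 = (+0.1050, -0.1050, 0)
  M3 = (-0.1050, -0.1050, 0)
rvec = (-0.0577, -0.4972, -0.1781), |rvec| = θ = 0.53128 rad = 30.440°
Rodrigues: sinθ=0.50664, 1−cosθ=0.13784; R = I + sinθ·[k]× + (1−cosθ)·[k]×²:
    [+0.86379 +0.18385 -0.46912]
    [-0.15583 +0.98288 +0.09827]
    [+0.47916 -0.01178 +0.87765]
t = (0.2582, 0.1828, 1.3821) m
M0: Pc = R·M0+t = (+0.18681, +0.30236, +1.33055); u = 766.0·(+0.18681)/1.33055 + 302.0 = 409.5448, v = 818.8·(+0.30236)/1.33055 + 224.8 = 410.8705
M1: Pc = R·M1+t = (+0.36820, +0.26964, +1.43117); u = 766.0·(+0.36820)/1.43117 + 302.0 = 499.0706, v = 818.8·(+0.26964)/1.43117 + 224.8 = 379.0662
M2: Pc = R·M2+t = (+0.32959, +0.06324, +1.43365); u = 766.0·(+0.32959)/1.43365 + 302.0 = 478.1021, v = 818.8·(+0.06324)/1.43365 + 224.8 = 260.9155
M3: Pc = R·M3+t = (+0.14820, +0.09596, +1.33303); u = 766.0·(+0.14820)/1.33303 + 302.0 = 387.1596, v = 818.8·(+0.09596)/1.33303 + 224.8 = 283.7422

c0=(409.54, 410.87) c1=(499.07, 379.07) c2=(478.10, 260.92) c3=(387.16, 283.74)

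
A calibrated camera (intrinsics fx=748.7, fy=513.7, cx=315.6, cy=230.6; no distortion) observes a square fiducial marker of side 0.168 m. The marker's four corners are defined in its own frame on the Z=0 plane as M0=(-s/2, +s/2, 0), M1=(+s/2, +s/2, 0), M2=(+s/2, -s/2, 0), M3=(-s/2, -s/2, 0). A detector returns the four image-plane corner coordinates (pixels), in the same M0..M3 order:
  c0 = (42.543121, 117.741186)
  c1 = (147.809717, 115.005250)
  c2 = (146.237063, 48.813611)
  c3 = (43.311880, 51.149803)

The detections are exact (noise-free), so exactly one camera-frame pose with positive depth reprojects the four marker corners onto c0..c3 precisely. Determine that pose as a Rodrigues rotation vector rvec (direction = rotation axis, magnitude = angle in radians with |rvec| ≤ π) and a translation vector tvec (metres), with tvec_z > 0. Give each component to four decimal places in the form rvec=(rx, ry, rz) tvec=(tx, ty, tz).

Intrinsics K: fx=748.7, fy=513.7, cx=315.6, cy=230.6
Marker side s = 0.168 m; corners in marker frame (Z=0):
  M0 = (-0.0840, +0.0840, 0)
  M1 = (+0.0840, +0.0840, 0)
  M2 = (+0.0840, -0.0840, 0)
  M3 = (-0.0840, -0.0840, 0)
Detected image corners:
  c0 = (42.543121, 117.741186) px
  c1 = (147.809717, 115.005250) px
  c2 = (146.237063, 48.813611) px
  c3 = (43.311880, 51.149803) px
Planar DLT: solve 8×8 A·h = b for H (H[2,2]=1):
  H  [+622.45765 -10.31662 +95.10749]
  H  [-12.52697 +384.03833 +82.80053]
  H  [+0.03072 -0.13400 +1.00000]
B = K⁻¹H; ‖b₁‖=0.819901, ‖b₂‖=0.819901; λ = 2/(‖b₁‖+‖b₂‖) = 1.219660, sign → tz>0 ⇒ λ=+1.219660
r₁ = λ·B[:,0] = (+0.99821,-0.04656,+0.03747); r₂ = λ·B[:,1] = (+0.05209,+0.98518,-0.16344)
r₃ = r₁×r₂ = (-0.02930,+0.16510,+0.98584); SVD([r₁ r₂ r₃]) → R = UVᵀ:
  R  [+0.99821 +0.05209 -0.02930]
  R  [-0.04656 +0.98518 +0.16510]
  R  [+0.03747 -0.16344 +0.98584]
t = (-0.35919, -0.35092, +1.21966) m
tr R = 2.969231; θ = arccos((tr R − 1)/2) = 0.175636 rad = 10.063°
axis k = ((R−Rᵀ)₃₂, (R−Rᵀ)₁₃, (R−Rᵀ)₂₁) / (2 sinθ) = (-0.940110, -0.191066, -0.282288)
rvec = θ·k = (-0.165117, -0.033558, -0.049580)

rvec=(-0.1651, -0.0336, -0.0496) tvec=(-0.3592, -0.3509, 1.2197)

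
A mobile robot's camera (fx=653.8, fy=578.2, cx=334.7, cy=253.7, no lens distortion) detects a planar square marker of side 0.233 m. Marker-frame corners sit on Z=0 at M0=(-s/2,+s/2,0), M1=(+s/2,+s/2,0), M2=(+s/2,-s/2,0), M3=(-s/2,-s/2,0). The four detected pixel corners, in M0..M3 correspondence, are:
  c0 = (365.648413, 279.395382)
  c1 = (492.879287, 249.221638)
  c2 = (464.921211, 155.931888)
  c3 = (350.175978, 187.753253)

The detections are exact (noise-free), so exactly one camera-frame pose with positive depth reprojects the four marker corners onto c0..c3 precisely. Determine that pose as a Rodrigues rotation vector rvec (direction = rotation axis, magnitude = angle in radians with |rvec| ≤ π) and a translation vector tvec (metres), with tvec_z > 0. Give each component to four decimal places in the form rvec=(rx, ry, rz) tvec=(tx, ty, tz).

Intrinsics K: fx=653.8, fy=578.2, cx=334.7, cy=253.7
Marker side s = 0.233 m; corners in marker frame (Z=0):
  M0 = (-0.1165, +0.1165, 0)
  M1 = (+0.1165, +0.1165, 0)
  M2 = (+0.1165, -0.1165, 0)
  M3 = (-0.1165, -0.1165, 0)
Detected image corners:
  c0 = (365.648413, 279.395382) px
  c1 = (492.879287, 249.221638) px
  c2 = (464.921211, 155.931888) px
  c3 = (350.175978, 187.753253) px
Planar DLT: solve 8×8 A·h = b for H (H[2,2]=1):
  H  [+429.21896 -76.84442 +416.39877]
  H  [-179.47579 +308.48005 +216.27823]
  H  [-0.21218 -0.40482 +1.00000]
B = K⁻¹H; ‖b₁‖=0.823198, ‖b₂‖=0.823198; λ = 2/(‖b₁‖+‖b₂‖) = 1.214774, sign → tz>0 ⇒ λ=+1.214774
r₁ = λ·B[:,0] = (+0.92945,-0.26397,-0.25776); r₂ = λ·B[:,1] = (+0.10897,+0.86388,-0.49177)
r₃ = r₁×r₂ = (+0.35248,+0.42899,+0.83170); SVD([r₁ r₂ r₃]) → R = UVᵀ:
  R  [+0.92945 +0.10897 +0.35248]
  R  [-0.26397 +0.86388 +0.42899]
  R  [-0.25776 -0.49177 +0.83170]
t = (+0.15180, -0.07862, +1.21477) m
tr R = 2.625031; θ = arccos((tr R − 1)/2) = 0.622342 rad = 35.658°
axis k = ((R−Rᵀ)₃₂, (R−Rᵀ)₁₃, (R−Rᵀ)₂₁) / (2 sinθ) = (-0.789752, +0.523417, -0.319884)
rvec = θ·k = (-0.491496, +0.325745, -0.199078)

rvec=(-0.4915, 0.3257, -0.1991) tvec=(0.1518, -0.0786, 1.2148)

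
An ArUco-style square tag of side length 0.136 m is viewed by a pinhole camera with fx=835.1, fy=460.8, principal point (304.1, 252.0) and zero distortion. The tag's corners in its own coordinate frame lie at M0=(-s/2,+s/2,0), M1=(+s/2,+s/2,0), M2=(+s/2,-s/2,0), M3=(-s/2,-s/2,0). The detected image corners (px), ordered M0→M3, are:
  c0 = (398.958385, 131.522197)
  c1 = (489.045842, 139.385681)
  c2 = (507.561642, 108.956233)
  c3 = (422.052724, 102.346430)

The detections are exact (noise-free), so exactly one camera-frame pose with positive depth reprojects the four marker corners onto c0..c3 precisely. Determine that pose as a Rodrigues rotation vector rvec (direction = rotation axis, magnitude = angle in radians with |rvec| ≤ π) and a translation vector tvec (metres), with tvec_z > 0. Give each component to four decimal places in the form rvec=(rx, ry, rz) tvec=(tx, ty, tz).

Intrinsics K: fx=835.1, fy=460.8, cx=304.1, cy=252.0
Marker side s = 0.136 m; corners in marker frame (Z=0):
  M0 = (-0.0680, +0.0680, 0)
  M1 = (+0.0680, +0.0680, 0)
  M2 = (+0.0680, -0.0680, 0)
  M3 = (-0.0680, -0.0680, 0)
Detected image corners:
  c0 = (398.958385, 131.522197) px
  c1 = (489.045842, 139.385681) px
  c2 = (507.561642, 108.956233) px
  c3 = (422.052724, 102.346430) px
Planar DLT: solve 8×8 A·h = b for H (H[2,2]=1):
  H  [+552.18254 -349.46495 +454.09988]
  H  [+28.42960 +167.00736 +120.06471]
  H  [-0.20444 -0.43189 +1.00000]
B = K⁻¹H; ‖b₁‖=0.783005, ‖b₂‖=0.783005; λ = 2/(‖b₁‖+‖b₂‖) = 1.277130, sign → tz>0 ⇒ λ=+1.277130
r₁ = λ·B[:,0] = (+0.93954,+0.22158,-0.26110); r₂ = λ·B[:,1] = (-0.33359,+0.76451,-0.55158)
r₃ = r₁×r₂ = (+0.07739,+0.60533,+0.79221); SVD([r₁ r₂ r₃]) → R = UVᵀ:
  R  [+0.93954 -0.33359 +0.07739]
  R  [+0.22158 +0.76451 +0.60533]
  R  [-0.26110 -0.55158 +0.79221]
t = (+0.22940, -0.36567, +1.27713) m
tr R = 2.496258; θ = arccos((tr R − 1)/2) = 0.725559 rad = 41.571°
axis k = ((R−Rᵀ)₃₂, (R−Rᵀ)₁₃, (R−Rᵀ)₂₁) / (2 sinθ) = (-0.871750, +0.255056, +0.418328)
rvec = θ·k = (-0.632506, +0.185058, +0.303521)

rvec=(-0.6325, 0.1851, 0.3035) tvec=(0.2294, -0.3657, 1.2771)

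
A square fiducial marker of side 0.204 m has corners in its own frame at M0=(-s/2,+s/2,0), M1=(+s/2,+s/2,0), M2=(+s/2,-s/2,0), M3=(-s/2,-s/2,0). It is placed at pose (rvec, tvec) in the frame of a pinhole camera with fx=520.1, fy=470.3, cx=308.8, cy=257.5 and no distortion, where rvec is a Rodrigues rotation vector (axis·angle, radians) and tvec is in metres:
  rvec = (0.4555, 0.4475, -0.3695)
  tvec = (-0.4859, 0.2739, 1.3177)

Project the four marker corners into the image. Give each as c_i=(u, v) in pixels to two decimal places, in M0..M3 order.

c0=(113.20, 386.18) c1=(166.61, 378.38) c2=(121.35, 320.11) c3=(68.58, 332.67)

Intrinsics K: fx=520.1, fy=470.3, cx=308.8, cy=257.5
Marker side s = 0.204 m; corners in marker frame (Z=0):
  M0 = (-0.1020, +0.1020, 0)
  M1 = (+0.1020, +0.1020, 0)
  M2 = (+0.1020, -0.1020, 0)
  M3 = (-0.1020, -0.1020, 0)
rvec = (0.4555, 0.4475, -0.3695), |rvec| = θ = 0.73774 rad = 42.270°
Rodrigues: sinθ=0.67262, 1−cosθ=0.26001; R = I + sinθ·[k]× + (1−cosθ)·[k]×²:
    [+0.83911 +0.43426 +0.32759]
    [-0.23950 +0.83566 -0.49428]
    [-0.48840 +0.33630 +0.80521]
t = (-0.4859, 0.2739, 1.3177) m
M0: Pc = R·M0+t = (-0.52719, +0.38357, +1.40182); u = 520.1·(-0.52719)/1.40182 + 308.8 = 113.2015, v = 470.3·(+0.38357)/1.40182 + 257.5 = 386.1836
M1: Pc = R·M1+t = (-0.35602, +0.33471, +1.30219); u = 520.1·(-0.35602)/1.30219 + 308.8 = 166.6051, v = 470.3·(+0.33471)/1.30219 + 257.5 = 378.3837
M2: Pc = R·M2+t = (-0.44461, +0.16423, +1.23358); u = 520.1·(-0.44461)/1.23358 + 308.8 = 121.3461, v = 470.3·(+0.16423)/1.23358 + 257.5 = 320.1137
M3: Pc = R·M3+t = (-0.61578, +0.21309, +1.33321); u = 520.1·(-0.61578)/1.33321 + 308.8 = 68.5768, v = 470.3·(+0.21309)/1.33321 + 257.5 = 332.6697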